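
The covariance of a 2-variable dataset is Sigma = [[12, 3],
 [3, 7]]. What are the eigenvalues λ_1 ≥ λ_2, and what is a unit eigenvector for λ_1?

Step 1 — characteristic polynomial of 2×2 Sigma:
  det(Sigma - λI) = λ² - trace · λ + det = 0.
  trace = 12 + 7 = 19, det = 12·7 - (3)² = 75.
Step 2 — discriminant:
  Δ = trace² - 4·det = 361 - 300 = 61.
Step 3 — eigenvalues:
  λ = (trace ± √Δ)/2 = (19 ± 7.8102)/2,
  λ_1 = 13.4051,  λ_2 = 5.5949.

Step 4 — unit eigenvector for λ_1: solve (Sigma - λ_1 I)v = 0. First row:
  (12 - 13.4051)·v_x + (3)·v_y = 0, i.e. (-1.4051)·v_x + (3)·v_y = 0,
  so v ∝ (b, λ_1 - a) = (3, 1.4051) = u.
  ||u|| = √((3)² + (1.4051)²) = √(10.9744) ≈ 3.3128,
  v_1 = u/||u|| ≈ (0.9056, 0.4242) (||v_1|| = 1).

λ_1 = 13.4051,  λ_2 = 5.5949;  v_1 ≈ (0.9056, 0.4242)


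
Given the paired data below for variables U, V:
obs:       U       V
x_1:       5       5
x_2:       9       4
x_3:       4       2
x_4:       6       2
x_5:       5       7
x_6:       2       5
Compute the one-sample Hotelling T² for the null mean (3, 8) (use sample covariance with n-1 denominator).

Step 1 — sample mean vector:
  mean(U) = (5 + 9 + 4 + 6 + 5 + 2) / 6 = 31/6 = 5.1667
  mean(V) = (5 + 4 + 2 + 2 + 7 + 5) / 6 = 25/6 = 4.1667
  x̄ = (5.1667, 4.1667),  deviation x̄ - mu_0 = (5.1667, 4.1667) - (3, 8) = (2.1667, -3.8333).

Step 2 — sample covariance matrix, S[i,j] = (1/(n-1)) · Σ_k (x_{k,i} - mean_i) · (x_{k,j} - mean_j), divisor n-1 = 5:
  S[U,U] = ((-0.1667)·(-0.1667) + (3.8333)·(3.8333) + (-1.1667)·(-1.1667) + (0.8333)·(0.8333) + (-0.1667)·(-0.1667) + (-3.1667)·(-3.1667)) / 5 = 26.8333/5 = 5.3667
  S[U,V] = ((-0.1667)·(0.8333) + (3.8333)·(-0.1667) + (-1.1667)·(-2.1667) + (0.8333)·(-2.1667) + (-0.1667)·(2.8333) + (-3.1667)·(0.8333)) / 5 = -3.1667/5 = -0.6333
  S[V,V] = ((0.8333)·(0.8333) + (-0.1667)·(-0.1667) + (-2.1667)·(-2.1667) + (-2.1667)·(-2.1667) + (2.8333)·(2.8333) + (0.8333)·(0.8333)) / 5 = 18.8333/5 = 3.7667
  S = [[5.3667, -0.6333],
 [-0.6333, 3.7667]].

Step 3 — invert S. det(S) = 5.3667·3.7667 - (-0.6333)² = 19.8133.
  S^{-1} = (1/det) · [[d, -b], [-b, a]] = [[0.1901, 0.032],
 [0.032, 0.2709]].

Step 4 — quadratic form (x̄ - mu_0)^T · S^{-1} · (x̄ - mu_0):
  S^{-1} · (x̄ - mu_0) = (0.2894, -0.969),
  (x̄ - mu_0)^T · [...] = (2.1667)·(0.2894) + (-3.8333)·(-0.969) = 4.3416.

Step 5 — scale by n: T² = 6 · 4.3416 = 26.0498.

T² ≈ 26.0498


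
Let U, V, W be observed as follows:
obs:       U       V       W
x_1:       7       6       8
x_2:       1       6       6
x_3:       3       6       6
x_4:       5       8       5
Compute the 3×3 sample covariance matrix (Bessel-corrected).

Step 1 — column means:
  mean(U) = (7 + 1 + 3 + 5) / 4 = 16/4 = 4
  mean(V) = (6 + 6 + 6 + 8) / 4 = 26/4 = 6.5
  mean(W) = (8 + 6 + 6 + 5) / 4 = 25/4 = 6.25

Step 2 — sample covariance S[i,j] = (1/(n-1)) · Σ_k (x_{k,i} - mean_i) · (x_{k,j} - mean_j), with n-1 = 3.
  S[U,U] = ((3)·(3) + (-3)·(-3) + (-1)·(-1) + (1)·(1)) / 3 = 20/3 = 6.6667
  S[U,V] = ((3)·(-0.5) + (-3)·(-0.5) + (-1)·(-0.5) + (1)·(1.5)) / 3 = 2/3 = 0.6667
  S[U,W] = ((3)·(1.75) + (-3)·(-0.25) + (-1)·(-0.25) + (1)·(-1.25)) / 3 = 5/3 = 1.6667
  S[V,V] = ((-0.5)·(-0.5) + (-0.5)·(-0.5) + (-0.5)·(-0.5) + (1.5)·(1.5)) / 3 = 3/3 = 1
  S[V,W] = ((-0.5)·(1.75) + (-0.5)·(-0.25) + (-0.5)·(-0.25) + (1.5)·(-1.25)) / 3 = -2.5/3 = -0.8333
  S[W,W] = ((1.75)·(1.75) + (-0.25)·(-0.25) + (-0.25)·(-0.25) + (-1.25)·(-1.25)) / 3 = 4.75/3 = 1.5833

S is symmetric (S[j,i] = S[i,j]). Assembling:

S = [[6.6667, 0.6667, 1.6667],
 [0.6667, 1, -0.8333],
 [1.6667, -0.8333, 1.5833]]


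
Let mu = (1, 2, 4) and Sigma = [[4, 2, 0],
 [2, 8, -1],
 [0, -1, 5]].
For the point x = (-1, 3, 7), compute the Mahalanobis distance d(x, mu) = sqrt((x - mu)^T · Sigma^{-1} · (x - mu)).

Step 1 — centre the observation: (x - mu) = (-2, 1, 3).

Step 2 — invert Sigma (cofactor / det for 3×3, or solve directly):
  Sigma^{-1} = [[0.2868, -0.0735, -0.0147],
 [-0.0735, 0.1471, 0.0294],
 [-0.0147, 0.0294, 0.2059]].

Step 3 — form the quadratic (x - mu)^T · Sigma^{-1} · (x - mu):
  Sigma^{-1} · (x - mu) = (-0.6912, 0.3824, 0.6765).
  (x - mu)^T · [Sigma^{-1} · (x - mu)] = (-2)·(-0.6912) + (1)·(0.3824) + (3)·(0.6765) = 3.7941.

Step 4 — take square root: d = √(3.7941) ≈ 1.9478.

d(x, mu) = √(3.7941) ≈ 1.9478


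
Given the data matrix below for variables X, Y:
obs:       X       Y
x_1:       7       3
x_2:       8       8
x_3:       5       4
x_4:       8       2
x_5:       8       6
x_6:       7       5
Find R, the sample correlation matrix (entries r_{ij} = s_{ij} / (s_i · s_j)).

Step 1 — column means:
  mean(X) = (7 + 8 + 5 + 8 + 8 + 7) / 6 = 43/6 = 7.1667
  mean(Y) = (3 + 8 + 4 + 2 + 6 + 5) / 6 = 28/6 = 4.6667

Step 2 — sample variances and covariances s[i,j] = (1/(n-1)) · Σ_k (x_{k,i} - mean_i) · (x_{k,j} - mean_j), with n-1 = 5:
  s[X,X] = ((-0.1667)·(-0.1667) + (0.8333)·(0.8333) + (-2.1667)·(-2.1667) + (0.8333)·(0.8333) + (0.8333)·(0.8333) + (-0.1667)·(-0.1667)) / 5 = 6.8333/5 = 1.3667
  s[X,Y] = ((-0.1667)·(-1.6667) + (0.8333)·(3.3333) + (-2.1667)·(-0.6667) + (0.8333)·(-2.6667) + (0.8333)·(1.3333) + (-0.1667)·(0.3333)) / 5 = 3.3333/5 = 0.6667
  s[Y,Y] = ((-1.6667)·(-1.6667) + (3.3333)·(3.3333) + (-0.6667)·(-0.6667) + (-2.6667)·(-2.6667) + (1.3333)·(1.3333) + (0.3333)·(0.3333)) / 5 = 23.3333/5 = 4.6667
  Sample standard deviations s_i = √(s[i,i]):
  s(X) = √(1.3667) = 1.169
  s(Y) = √(4.6667) = 2.1602

Step 3 — r_{ij} = s_{ij} / (s_i · s_j):
  r[X,X] = 1 (diagonal).
  r[X,Y] = 0.6667 / (1.169 · 2.1602) = 0.6667 / 2.5254 = 0.264
  r[Y,Y] = 1 (diagonal).

R is symmetric with unit diagonal. Assembling:

R = [[1, 0.264],
 [0.264, 1]]


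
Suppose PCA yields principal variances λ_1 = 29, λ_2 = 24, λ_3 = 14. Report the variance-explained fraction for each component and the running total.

Step 1 — total variance = trace(Sigma) = Σ λ_i = 29 + 24 + 14 = 67.

Step 2 — fraction explained by component i = λ_i / Σ λ:
  PC1: 29/67 = 0.4328
  PC2: 24/67 = 0.3582
  PC3: 14/67 = 0.209

Step 3 — cumulative fraction after k components = (λ_1 + ... + λ_k) / Σ λ:
  k = 1: 29/67 = 0.4328
  k = 2: (29 + 24)/67 = 53/67 = 0.791
  k = 3: (29 + 24 + 14)/67 = 67/67 = 1

Summary (fraction, with percent):

explained: PC1 0.4328 (43.28%), PC2 0.3582 (35.82%), PC3 0.209 (20.9%);  cumulative: 0.4328, 0.791, 1


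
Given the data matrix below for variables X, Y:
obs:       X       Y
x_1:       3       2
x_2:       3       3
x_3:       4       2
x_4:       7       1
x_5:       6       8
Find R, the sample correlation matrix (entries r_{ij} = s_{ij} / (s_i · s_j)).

Step 1 — column means:
  mean(X) = (3 + 3 + 4 + 7 + 6) / 5 = 23/5 = 4.6
  mean(Y) = (2 + 3 + 2 + 1 + 8) / 5 = 16/5 = 3.2

Step 2 — sample variances and covariances s[i,j] = (1/(n-1)) · Σ_k (x_{k,i} - mean_i) · (x_{k,j} - mean_j), with n-1 = 4:
  s[X,X] = ((-1.6)·(-1.6) + (-1.6)·(-1.6) + (-0.6)·(-0.6) + (2.4)·(2.4) + (1.4)·(1.4)) / 4 = 13.2/4 = 3.3
  s[X,Y] = ((-1.6)·(-1.2) + (-1.6)·(-0.2) + (-0.6)·(-1.2) + (2.4)·(-2.2) + (1.4)·(4.8)) / 4 = 4.4/4 = 1.1
  s[Y,Y] = ((-1.2)·(-1.2) + (-0.2)·(-0.2) + (-1.2)·(-1.2) + (-2.2)·(-2.2) + (4.8)·(4.8)) / 4 = 30.8/4 = 7.7
  Sample standard deviations s_i = √(s[i,i]):
  s(X) = √(3.3) = 1.8166
  s(Y) = √(7.7) = 2.7749

Step 3 — r_{ij} = s_{ij} / (s_i · s_j):
  r[X,X] = 1 (diagonal).
  r[X,Y] = 1.1 / (1.8166 · 2.7749) = 1.1 / 5.0408 = 0.2182
  r[Y,Y] = 1 (diagonal).

R is symmetric with unit diagonal. Assembling:

R = [[1, 0.2182],
 [0.2182, 1]]


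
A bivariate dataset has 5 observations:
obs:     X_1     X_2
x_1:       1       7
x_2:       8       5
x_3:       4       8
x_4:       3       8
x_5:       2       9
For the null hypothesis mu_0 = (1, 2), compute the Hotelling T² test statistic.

Step 1 — sample mean vector:
  mean(X_1) = (1 + 8 + 4 + 3 + 2) / 5 = 18/5 = 3.6
  mean(X_2) = (7 + 5 + 8 + 8 + 9) / 5 = 37/5 = 7.4
  x̄ = (3.6, 7.4),  deviation x̄ - mu_0 = (3.6, 7.4) - (1, 2) = (2.6, 5.4).

Step 2 — sample covariance matrix, S[i,j] = (1/(n-1)) · Σ_k (x_{k,i} - mean_i) · (x_{k,j} - mean_j), divisor n-1 = 4:
  S[X_1,X_1] = ((-2.6)·(-2.6) + (4.4)·(4.4) + (0.4)·(0.4) + (-0.6)·(-0.6) + (-1.6)·(-1.6)) / 4 = 29.2/4 = 7.3
  S[X_1,X_2] = ((-2.6)·(-0.4) + (4.4)·(-2.4) + (0.4)·(0.6) + (-0.6)·(0.6) + (-1.6)·(1.6)) / 4 = -12.2/4 = -3.05
  S[X_2,X_2] = ((-0.4)·(-0.4) + (-2.4)·(-2.4) + (0.6)·(0.6) + (0.6)·(0.6) + (1.6)·(1.6)) / 4 = 9.2/4 = 2.3
  S = [[7.3, -3.05],
 [-3.05, 2.3]].

Step 3 — invert S. det(S) = 7.3·2.3 - (-3.05)² = 7.4875.
  S^{-1} = (1/det) · [[d, -b], [-b, a]] = [[0.3072, 0.4073],
 [0.4073, 0.975]].

Step 4 — quadratic form (x̄ - mu_0)^T · S^{-1} · (x̄ - mu_0):
  S^{-1} · (x̄ - mu_0) = (2.9983, 6.3239),
  (x̄ - mu_0)^T · [...] = (2.6)·(2.9983) + (5.4)·(6.3239) = 41.9446.

Step 5 — scale by n: T² = 5 · 41.9446 = 209.7229.

T² ≈ 209.7229


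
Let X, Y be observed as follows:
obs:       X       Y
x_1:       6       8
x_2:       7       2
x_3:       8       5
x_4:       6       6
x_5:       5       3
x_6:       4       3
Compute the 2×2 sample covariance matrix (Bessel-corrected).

Step 1 — column means:
  mean(X) = (6 + 7 + 8 + 6 + 5 + 4) / 6 = 36/6 = 6
  mean(Y) = (8 + 2 + 5 + 6 + 3 + 3) / 6 = 27/6 = 4.5

Step 2 — sample covariance S[i,j] = (1/(n-1)) · Σ_k (x_{k,i} - mean_i) · (x_{k,j} - mean_j), with n-1 = 5.
  S[X,X] = ((0)·(0) + (1)·(1) + (2)·(2) + (0)·(0) + (-1)·(-1) + (-2)·(-2)) / 5 = 10/5 = 2
  S[X,Y] = ((0)·(3.5) + (1)·(-2.5) + (2)·(0.5) + (0)·(1.5) + (-1)·(-1.5) + (-2)·(-1.5)) / 5 = 3/5 = 0.6
  S[Y,Y] = ((3.5)·(3.5) + (-2.5)·(-2.5) + (0.5)·(0.5) + (1.5)·(1.5) + (-1.5)·(-1.5) + (-1.5)·(-1.5)) / 5 = 25.5/5 = 5.1

S is symmetric (S[j,i] = S[i,j]). Assembling:

S = [[2, 0.6],
 [0.6, 5.1]]


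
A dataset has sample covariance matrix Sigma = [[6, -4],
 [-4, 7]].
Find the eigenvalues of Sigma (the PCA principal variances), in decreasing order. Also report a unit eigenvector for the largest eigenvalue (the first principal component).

Step 1 — characteristic polynomial of 2×2 Sigma:
  det(Sigma - λI) = λ² - trace · λ + det = 0.
  trace = 6 + 7 = 13, det = 6·7 - (-4)² = 26.
Step 2 — discriminant:
  Δ = trace² - 4·det = 169 - 104 = 65.
Step 3 — eigenvalues:
  λ = (trace ± √Δ)/2 = (13 ± 8.0623)/2,
  λ_1 = 10.5311,  λ_2 = 2.4689.

Step 4 — unit eigenvector for λ_1: solve (Sigma - λ_1 I)v = 0. First row:
  (6 - 10.5311)·v_x + (-4)·v_y = 0, i.e. (-4.5311)·v_x + (-4)·v_y = 0,
  so v ∝ (b, λ_1 - a) = (-4, 4.5311); multiply by -1 so the first entry is positive: u = (4, -4.5311).
  ||u|| = √((4)² + (-4.5311)²) = √(36.5311) ≈ 6.0441,
  v_1 = u/||u|| ≈ (0.6618, -0.7497) (||v_1|| = 1).

λ_1 = 10.5311,  λ_2 = 2.4689;  v_1 ≈ (0.6618, -0.7497)


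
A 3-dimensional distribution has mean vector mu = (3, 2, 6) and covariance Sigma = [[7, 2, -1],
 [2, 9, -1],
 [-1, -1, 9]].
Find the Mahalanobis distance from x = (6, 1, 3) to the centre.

Step 1 — centre the observation: (x - mu) = (3, -1, -3).

Step 2 — invert Sigma (cofactor / det for 3×3, or solve directly):
  Sigma^{-1} = [[0.1541, -0.0328, 0.0135],
 [-0.0328, 0.1195, 0.0096],
 [0.0135, 0.0096, 0.1137]].

Step 3 — form the quadratic (x - mu)^T · Sigma^{-1} · (x - mu):
  Sigma^{-1} · (x - mu) = (0.4547, -0.2466, -0.3102).
  (x - mu)^T · [Sigma^{-1} · (x - mu)] = (3)·(0.4547) + (-1)·(-0.2466) + (-3)·(-0.3102) = 2.5414.

Step 4 — take square root: d = √(2.5414) ≈ 1.5942.

d(x, mu) = √(2.5414) ≈ 1.5942


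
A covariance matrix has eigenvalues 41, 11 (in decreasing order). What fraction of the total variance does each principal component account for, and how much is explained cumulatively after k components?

Step 1 — total variance = trace(Sigma) = Σ λ_i = 41 + 11 = 52.

Step 2 — fraction explained by component i = λ_i / Σ λ:
  PC1: 41/52 = 0.7885
  PC2: 11/52 = 0.2115

Step 3 — cumulative fraction after k components = (λ_1 + ... + λ_k) / Σ λ:
  k = 1: 41/52 = 0.7885
  k = 2: (41 + 11)/52 = 52/52 = 1

Summary (fraction, with percent):

explained: PC1 0.7885 (78.85%), PC2 0.2115 (21.15%);  cumulative: 0.7885, 1


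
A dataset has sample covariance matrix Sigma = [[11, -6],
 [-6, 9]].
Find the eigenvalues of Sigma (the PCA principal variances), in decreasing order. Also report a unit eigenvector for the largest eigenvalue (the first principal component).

Step 1 — characteristic polynomial of 2×2 Sigma:
  det(Sigma - λI) = λ² - trace · λ + det = 0.
  trace = 11 + 9 = 20, det = 11·9 - (-6)² = 63.
Step 2 — discriminant:
  Δ = trace² - 4·det = 400 - 252 = 148.
Step 3 — eigenvalues:
  λ = (trace ± √Δ)/2 = (20 ± 12.1655)/2,
  λ_1 = 16.0828,  λ_2 = 3.9172.

Step 4 — unit eigenvector for λ_1: solve (Sigma - λ_1 I)v = 0. First row:
  (11 - 16.0828)·v_x + (-6)·v_y = 0, i.e. (-5.0828)·v_x + (-6)·v_y = 0,
  so v ∝ (b, λ_1 - a) = (-6, 5.0828); multiply by -1 so the first entry is positive: u = (6, -5.0828).
  ||u|| = √((6)² + (-5.0828)²) = √(61.8345) ≈ 7.8635,
  v_1 = u/||u|| ≈ (0.763, -0.6464) (||v_1|| = 1).

λ_1 = 16.0828,  λ_2 = 3.9172;  v_1 ≈ (0.763, -0.6464)


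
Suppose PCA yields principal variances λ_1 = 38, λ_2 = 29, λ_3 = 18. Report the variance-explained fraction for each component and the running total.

Step 1 — total variance = trace(Sigma) = Σ λ_i = 38 + 29 + 18 = 85.

Step 2 — fraction explained by component i = λ_i / Σ λ:
  PC1: 38/85 = 0.4471
  PC2: 29/85 = 0.3412
  PC3: 18/85 = 0.2118

Step 3 — cumulative fraction after k components = (λ_1 + ... + λ_k) / Σ λ:
  k = 1: 38/85 = 0.4471
  k = 2: (38 + 29)/85 = 67/85 = 0.7882
  k = 3: (38 + 29 + 18)/85 = 85/85 = 1

Summary (fraction, with percent):

explained: PC1 0.4471 (44.71%), PC2 0.3412 (34.12%), PC3 0.2118 (21.18%);  cumulative: 0.4471, 0.7882, 1


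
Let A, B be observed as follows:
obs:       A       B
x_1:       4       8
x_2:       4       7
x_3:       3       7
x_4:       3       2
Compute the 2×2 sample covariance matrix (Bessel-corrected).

Step 1 — column means:
  mean(A) = (4 + 4 + 3 + 3) / 4 = 14/4 = 3.5
  mean(B) = (8 + 7 + 7 + 2) / 4 = 24/4 = 6

Step 2 — sample covariance S[i,j] = (1/(n-1)) · Σ_k (x_{k,i} - mean_i) · (x_{k,j} - mean_j), with n-1 = 3.
  S[A,A] = ((0.5)·(0.5) + (0.5)·(0.5) + (-0.5)·(-0.5) + (-0.5)·(-0.5)) / 3 = 1/3 = 0.3333
  S[A,B] = ((0.5)·(2) + (0.5)·(1) + (-0.5)·(1) + (-0.5)·(-4)) / 3 = 3/3 = 1
  S[B,B] = ((2)·(2) + (1)·(1) + (1)·(1) + (-4)·(-4)) / 3 = 22/3 = 7.3333

S is symmetric (S[j,i] = S[i,j]). Assembling:

S = [[0.3333, 1],
 [1, 7.3333]]


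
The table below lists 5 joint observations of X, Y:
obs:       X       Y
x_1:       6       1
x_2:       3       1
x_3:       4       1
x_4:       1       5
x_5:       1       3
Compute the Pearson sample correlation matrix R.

Step 1 — column means:
  mean(X) = (6 + 3 + 4 + 1 + 1) / 5 = 15/5 = 3
  mean(Y) = (1 + 1 + 1 + 5 + 3) / 5 = 11/5 = 2.2

Step 2 — sample variances and covariances s[i,j] = (1/(n-1)) · Σ_k (x_{k,i} - mean_i) · (x_{k,j} - mean_j), with n-1 = 4:
  s[X,X] = ((3)·(3) + (0)·(0) + (1)·(1) + (-2)·(-2) + (-2)·(-2)) / 4 = 18/4 = 4.5
  s[X,Y] = ((3)·(-1.2) + (0)·(-1.2) + (1)·(-1.2) + (-2)·(2.8) + (-2)·(0.8)) / 4 = -12/4 = -3
  s[Y,Y] = ((-1.2)·(-1.2) + (-1.2)·(-1.2) + (-1.2)·(-1.2) + (2.8)·(2.8) + (0.8)·(0.8)) / 4 = 12.8/4 = 3.2
  Sample standard deviations s_i = √(s[i,i]):
  s(X) = √(4.5) = 2.1213
  s(Y) = √(3.2) = 1.7889

Step 3 — r_{ij} = s_{ij} / (s_i · s_j):
  r[X,X] = 1 (diagonal).
  r[X,Y] = -3 / (2.1213 · 1.7889) = -3 / 3.7947 = -0.7906
  r[Y,Y] = 1 (diagonal).

R is symmetric with unit diagonal. Assembling:

R = [[1, -0.7906],
 [-0.7906, 1]]


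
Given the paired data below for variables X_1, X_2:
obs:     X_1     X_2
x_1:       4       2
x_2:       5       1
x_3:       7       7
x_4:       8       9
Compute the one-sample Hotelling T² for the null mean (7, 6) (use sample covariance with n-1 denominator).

Step 1 — sample mean vector:
  mean(X_1) = (4 + 5 + 7 + 8) / 4 = 24/4 = 6
  mean(X_2) = (2 + 1 + 7 + 9) / 4 = 19/4 = 4.75
  x̄ = (6, 4.75),  deviation x̄ - mu_0 = (6, 4.75) - (7, 6) = (-1, -1.25).

Step 2 — sample covariance matrix, S[i,j] = (1/(n-1)) · Σ_k (x_{k,i} - mean_i) · (x_{k,j} - mean_j), divisor n-1 = 3:
  S[X_1,X_1] = ((-2)·(-2) + (-1)·(-1) + (1)·(1) + (2)·(2)) / 3 = 10/3 = 3.3333
  S[X_1,X_2] = ((-2)·(-2.75) + (-1)·(-3.75) + (1)·(2.25) + (2)·(4.25)) / 3 = 20/3 = 6.6667
  S[X_2,X_2] = ((-2.75)·(-2.75) + (-3.75)·(-3.75) + (2.25)·(2.25) + (4.25)·(4.25)) / 3 = 44.75/3 = 14.9167
  S = [[3.3333, 6.6667],
 [6.6667, 14.9167]].

Step 3 — invert S. det(S) = 3.3333·14.9167 - (6.6667)² = 5.2778.
  S^{-1} = (1/det) · [[d, -b], [-b, a]] = [[2.8263, -1.2632],
 [-1.2632, 0.6316]].

Step 4 — quadratic form (x̄ - mu_0)^T · S^{-1} · (x̄ - mu_0):
  S^{-1} · (x̄ - mu_0) = (-1.2474, 0.4737),
  (x̄ - mu_0)^T · [...] = (-1)·(-1.2474) + (-1.25)·(0.4737) = 0.6553.

Step 5 — scale by n: T² = 4 · 0.6553 = 2.6211.

T² ≈ 2.6211


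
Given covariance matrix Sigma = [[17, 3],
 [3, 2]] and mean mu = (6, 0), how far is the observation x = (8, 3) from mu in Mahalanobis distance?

Step 1 — centre the observation: (x - mu) = (2, 3).

Step 2 — invert Sigma. det(Sigma) = 17·2 - (3)² = 25.
  Sigma^{-1} = (1/det) · [[d, -b], [-b, a]] = [[0.08, -0.12],
 [-0.12, 0.68]].

Step 3 — form the quadratic (x - mu)^T · Sigma^{-1} · (x - mu):
  Sigma^{-1} · (x - mu) = (-0.2, 1.8).
  (x - mu)^T · [Sigma^{-1} · (x - mu)] = (2)·(-0.2) + (3)·(1.8) = 5.

Step 4 — take square root: d = √(5) ≈ 2.2361.

d(x, mu) = √(5) ≈ 2.2361


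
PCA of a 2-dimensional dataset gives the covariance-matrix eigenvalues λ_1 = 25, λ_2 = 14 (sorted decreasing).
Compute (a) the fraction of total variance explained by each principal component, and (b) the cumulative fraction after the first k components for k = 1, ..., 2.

Step 1 — total variance = trace(Sigma) = Σ λ_i = 25 + 14 = 39.

Step 2 — fraction explained by component i = λ_i / Σ λ:
  PC1: 25/39 = 0.641
  PC2: 14/39 = 0.359

Step 3 — cumulative fraction after k components = (λ_1 + ... + λ_k) / Σ λ:
  k = 1: 25/39 = 0.641
  k = 2: (25 + 14)/39 = 39/39 = 1

Summary (fraction, with percent):

explained: PC1 0.641 (64.1%), PC2 0.359 (35.9%);  cumulative: 0.641, 1


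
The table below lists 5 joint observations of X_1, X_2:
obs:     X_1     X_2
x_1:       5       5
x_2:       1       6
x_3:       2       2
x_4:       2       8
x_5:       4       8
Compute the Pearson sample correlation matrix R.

Step 1 — column means:
  mean(X_1) = (5 + 1 + 2 + 2 + 4) / 5 = 14/5 = 2.8
  mean(X_2) = (5 + 6 + 2 + 8 + 8) / 5 = 29/5 = 5.8

Step 2 — sample variances and covariances s[i,j] = (1/(n-1)) · Σ_k (x_{k,i} - mean_i) · (x_{k,j} - mean_j), with n-1 = 4:
  s[X_1,X_1] = ((2.2)·(2.2) + (-1.8)·(-1.8) + (-0.8)·(-0.8) + (-0.8)·(-0.8) + (1.2)·(1.2)) / 4 = 10.8/4 = 2.7
  s[X_1,X_2] = ((2.2)·(-0.8) + (-1.8)·(0.2) + (-0.8)·(-3.8) + (-0.8)·(2.2) + (1.2)·(2.2)) / 4 = 1.8/4 = 0.45
  s[X_2,X_2] = ((-0.8)·(-0.8) + (0.2)·(0.2) + (-3.8)·(-3.8) + (2.2)·(2.2) + (2.2)·(2.2)) / 4 = 24.8/4 = 6.2
  Sample standard deviations s_i = √(s[i,i]):
  s(X_1) = √(2.7) = 1.6432
  s(X_2) = √(6.2) = 2.49

Step 3 — r_{ij} = s_{ij} / (s_i · s_j):
  r[X_1,X_1] = 1 (diagonal).
  r[X_1,X_2] = 0.45 / (1.6432 · 2.49) = 0.45 / 4.0915 = 0.11
  r[X_2,X_2] = 1 (diagonal).

R is symmetric with unit diagonal. Assembling:

R = [[1, 0.11],
 [0.11, 1]]


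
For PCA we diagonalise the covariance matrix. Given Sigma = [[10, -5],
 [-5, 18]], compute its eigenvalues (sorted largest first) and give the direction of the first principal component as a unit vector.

Step 1 — characteristic polynomial of 2×2 Sigma:
  det(Sigma - λI) = λ² - trace · λ + det = 0.
  trace = 10 + 18 = 28, det = 10·18 - (-5)² = 155.
Step 2 — discriminant:
  Δ = trace² - 4·det = 784 - 620 = 164.
Step 3 — eigenvalues:
  λ = (trace ± √Δ)/2 = (28 ± 12.8062)/2,
  λ_1 = 20.4031,  λ_2 = 7.5969.

Step 4 — unit eigenvector for λ_1: solve (Sigma - λ_1 I)v = 0. First row:
  (10 - 20.4031)·v_x + (-5)·v_y = 0, i.e. (-10.4031)·v_x + (-5)·v_y = 0,
  so v ∝ (b, λ_1 - a) = (-5, 10.4031); multiply by -1 so the first entry is positive: u = (5, -10.4031).
  ||u|| = √((5)² + (-10.4031)²) = √(133.225) ≈ 11.5423,
  v_1 = u/||u|| ≈ (0.4332, -0.9013) (||v_1|| = 1).

λ_1 = 20.4031,  λ_2 = 7.5969;  v_1 ≈ (0.4332, -0.9013)


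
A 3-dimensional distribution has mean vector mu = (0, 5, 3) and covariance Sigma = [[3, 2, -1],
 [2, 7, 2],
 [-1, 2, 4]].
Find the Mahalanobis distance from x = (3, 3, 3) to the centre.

Step 1 — centre the observation: (x - mu) = (3, -2, 0).

Step 2 — invert Sigma (cofactor / det for 3×3, or solve directly):
  Sigma^{-1} = [[0.5854, -0.2439, 0.2683],
 [-0.2439, 0.2683, -0.1951],
 [0.2683, -0.1951, 0.4146]].

Step 3 — form the quadratic (x - mu)^T · Sigma^{-1} · (x - mu):
  Sigma^{-1} · (x - mu) = (2.2439, -1.2683, 1.1951).
  (x - mu)^T · [Sigma^{-1} · (x - mu)] = (3)·(2.2439) + (-2)·(-1.2683) + (0)·(1.1951) = 9.2683.

Step 4 — take square root: d = √(9.2683) ≈ 3.0444.

d(x, mu) = √(9.2683) ≈ 3.0444


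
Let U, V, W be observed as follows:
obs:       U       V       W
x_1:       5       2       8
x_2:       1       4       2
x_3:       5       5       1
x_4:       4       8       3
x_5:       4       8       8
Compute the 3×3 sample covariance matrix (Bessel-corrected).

Step 1 — column means:
  mean(U) = (5 + 1 + 5 + 4 + 4) / 5 = 19/5 = 3.8
  mean(V) = (2 + 4 + 5 + 8 + 8) / 5 = 27/5 = 5.4
  mean(W) = (8 + 2 + 1 + 3 + 8) / 5 = 22/5 = 4.4

Step 2 — sample covariance S[i,j] = (1/(n-1)) · Σ_k (x_{k,i} - mean_i) · (x_{k,j} - mean_j), with n-1 = 4.
  S[U,U] = ((1.2)·(1.2) + (-2.8)·(-2.8) + (1.2)·(1.2) + (0.2)·(0.2) + (0.2)·(0.2)) / 4 = 10.8/4 = 2.7
  S[U,V] = ((1.2)·(-3.4) + (-2.8)·(-1.4) + (1.2)·(-0.4) + (0.2)·(2.6) + (0.2)·(2.6)) / 4 = 0.4/4 = 0.1
  S[U,W] = ((1.2)·(3.6) + (-2.8)·(-2.4) + (1.2)·(-3.4) + (0.2)·(-1.4) + (0.2)·(3.6)) / 4 = 7.4/4 = 1.85
  S[V,V] = ((-3.4)·(-3.4) + (-1.4)·(-1.4) + (-0.4)·(-0.4) + (2.6)·(2.6) + (2.6)·(2.6)) / 4 = 27.2/4 = 6.8
  S[V,W] = ((-3.4)·(3.6) + (-1.4)·(-2.4) + (-0.4)·(-3.4) + (2.6)·(-1.4) + (2.6)·(3.6)) / 4 = -1.8/4 = -0.45
  S[W,W] = ((3.6)·(3.6) + (-2.4)·(-2.4) + (-3.4)·(-3.4) + (-1.4)·(-1.4) + (3.6)·(3.6)) / 4 = 45.2/4 = 11.3

S is symmetric (S[j,i] = S[i,j]). Assembling:

S = [[2.7, 0.1, 1.85],
 [0.1, 6.8, -0.45],
 [1.85, -0.45, 11.3]]


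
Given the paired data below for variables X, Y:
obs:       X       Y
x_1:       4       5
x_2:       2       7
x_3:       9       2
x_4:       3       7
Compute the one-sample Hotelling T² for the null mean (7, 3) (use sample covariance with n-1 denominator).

Step 1 — sample mean vector:
  mean(X) = (4 + 2 + 9 + 3) / 4 = 18/4 = 4.5
  mean(Y) = (5 + 7 + 2 + 7) / 4 = 21/4 = 5.25
  x̄ = (4.5, 5.25),  deviation x̄ - mu_0 = (4.5, 5.25) - (7, 3) = (-2.5, 2.25).

Step 2 — sample covariance matrix, S[i,j] = (1/(n-1)) · Σ_k (x_{k,i} - mean_i) · (x_{k,j} - mean_j), divisor n-1 = 3:
  S[X,X] = ((-0.5)·(-0.5) + (-2.5)·(-2.5) + (4.5)·(4.5) + (-1.5)·(-1.5)) / 3 = 29/3 = 9.6667
  S[X,Y] = ((-0.5)·(-0.25) + (-2.5)·(1.75) + (4.5)·(-3.25) + (-1.5)·(1.75)) / 3 = -21.5/3 = -7.1667
  S[Y,Y] = ((-0.25)·(-0.25) + (1.75)·(1.75) + (-3.25)·(-3.25) + (1.75)·(1.75)) / 3 = 16.75/3 = 5.5833
  S = [[9.6667, -7.1667],
 [-7.1667, 5.5833]].

Step 3 — invert S. det(S) = 9.6667·5.5833 - (-7.1667)² = 2.6111.
  S^{-1} = (1/det) · [[d, -b], [-b, a]] = [[2.1383, 2.7447],
 [2.7447, 3.7021]].

Step 4 — quadratic form (x̄ - mu_0)^T · S^{-1} · (x̄ - mu_0):
  S^{-1} · (x̄ - mu_0) = (0.8298, 1.4681),
  (x̄ - mu_0)^T · [...] = (-2.5)·(0.8298) + (2.25)·(1.4681) = 1.2287.

Step 5 — scale by n: T² = 4 · 1.2287 = 4.9149.

T² ≈ 4.9149


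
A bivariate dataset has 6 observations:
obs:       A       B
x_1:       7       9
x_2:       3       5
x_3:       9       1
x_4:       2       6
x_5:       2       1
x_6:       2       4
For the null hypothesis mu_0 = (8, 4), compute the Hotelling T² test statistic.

Step 1 — sample mean vector:
  mean(A) = (7 + 3 + 9 + 2 + 2 + 2) / 6 = 25/6 = 4.1667
  mean(B) = (9 + 5 + 1 + 6 + 1 + 4) / 6 = 26/6 = 4.3333
  x̄ = (4.1667, 4.3333),  deviation x̄ - mu_0 = (4.1667, 4.3333) - (8, 4) = (-3.8333, 0.3333).

Step 2 — sample covariance matrix, S[i,j] = (1/(n-1)) · Σ_k (x_{k,i} - mean_i) · (x_{k,j} - mean_j), divisor n-1 = 5:
  S[A,A] = ((2.8333)·(2.8333) + (-1.1667)·(-1.1667) + (4.8333)·(4.8333) + (-2.1667)·(-2.1667) + (-2.1667)·(-2.1667) + (-2.1667)·(-2.1667)) / 5 = 46.8333/5 = 9.3667
  S[A,B] = ((2.8333)·(4.6667) + (-1.1667)·(0.6667) + (4.8333)·(-3.3333) + (-2.1667)·(1.6667) + (-2.1667)·(-3.3333) + (-2.1667)·(-0.3333)) / 5 = 0.6667/5 = 0.1333
  S[B,B] = ((4.6667)·(4.6667) + (0.6667)·(0.6667) + (-3.3333)·(-3.3333) + (1.6667)·(1.6667) + (-3.3333)·(-3.3333) + (-0.3333)·(-0.3333)) / 5 = 47.3333/5 = 9.4667
  S = [[9.3667, 0.1333],
 [0.1333, 9.4667]].

Step 3 — invert S. det(S) = 9.3667·9.4667 - (0.1333)² = 88.6533.
  S^{-1} = (1/det) · [[d, -b], [-b, a]] = [[0.1068, -0.0015],
 [-0.0015, 0.1057]].

Step 4 — quadratic form (x̄ - mu_0)^T · S^{-1} · (x̄ - mu_0):
  S^{-1} · (x̄ - mu_0) = (-0.4098, 0.041),
  (x̄ - mu_0)^T · [...] = (-3.8333)·(-0.4098) + (0.3333)·(0.041) = 1.5847.

Step 5 — scale by n: T² = 6 · 1.5847 = 9.5082.

T² ≈ 9.5082


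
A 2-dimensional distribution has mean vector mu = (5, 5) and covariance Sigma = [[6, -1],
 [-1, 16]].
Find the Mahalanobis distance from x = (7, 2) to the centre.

Step 1 — centre the observation: (x - mu) = (2, -3).

Step 2 — invert Sigma. det(Sigma) = 6·16 - (-1)² = 95.
  Sigma^{-1} = (1/det) · [[d, -b], [-b, a]] = [[0.1684, 0.0105],
 [0.0105, 0.0632]].

Step 3 — form the quadratic (x - mu)^T · Sigma^{-1} · (x - mu):
  Sigma^{-1} · (x - mu) = (0.3053, -0.1684).
  (x - mu)^T · [Sigma^{-1} · (x - mu)] = (2)·(0.3053) + (-3)·(-0.1684) = 1.1158.

Step 4 — take square root: d = √(1.1158) ≈ 1.0563.

d(x, mu) = √(1.1158) ≈ 1.0563


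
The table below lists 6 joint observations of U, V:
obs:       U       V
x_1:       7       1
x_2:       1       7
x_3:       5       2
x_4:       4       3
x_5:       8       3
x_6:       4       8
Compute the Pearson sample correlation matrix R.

Step 1 — column means:
  mean(U) = (7 + 1 + 5 + 4 + 8 + 4) / 6 = 29/6 = 4.8333
  mean(V) = (1 + 7 + 2 + 3 + 3 + 8) / 6 = 24/6 = 4

Step 2 — sample variances and covariances s[i,j] = (1/(n-1)) · Σ_k (x_{k,i} - mean_i) · (x_{k,j} - mean_j), with n-1 = 5:
  s[U,U] = ((2.1667)·(2.1667) + (-3.8333)·(-3.8333) + (0.1667)·(0.1667) + (-0.8333)·(-0.8333) + (3.1667)·(3.1667) + (-0.8333)·(-0.8333)) / 5 = 30.8333/5 = 6.1667
  s[U,V] = ((2.1667)·(-3) + (-3.8333)·(3) + (0.1667)·(-2) + (-0.8333)·(-1) + (3.1667)·(-1) + (-0.8333)·(4)) / 5 = -24/5 = -4.8
  s[V,V] = ((-3)·(-3) + (3)·(3) + (-2)·(-2) + (-1)·(-1) + (-1)·(-1) + (4)·(4)) / 5 = 40/5 = 8
  Sample standard deviations s_i = √(s[i,i]):
  s(U) = √(6.1667) = 2.4833
  s(V) = √(8) = 2.8284

Step 3 — r_{ij} = s_{ij} / (s_i · s_j):
  r[U,U] = 1 (diagonal).
  r[U,V] = -4.8 / (2.4833 · 2.8284) = -4.8 / 7.0238 = -0.6834
  r[V,V] = 1 (diagonal).

R is symmetric with unit diagonal. Assembling:

R = [[1, -0.6834],
 [-0.6834, 1]]


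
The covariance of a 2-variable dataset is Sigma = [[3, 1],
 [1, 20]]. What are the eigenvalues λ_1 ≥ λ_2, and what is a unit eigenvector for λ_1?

Step 1 — characteristic polynomial of 2×2 Sigma:
  det(Sigma - λI) = λ² - trace · λ + det = 0.
  trace = 3 + 20 = 23, det = 3·20 - (1)² = 59.
Step 2 — discriminant:
  Δ = trace² - 4·det = 529 - 236 = 293.
Step 3 — eigenvalues:
  λ = (trace ± √Δ)/2 = (23 ± 17.1172)/2,
  λ_1 = 20.0586,  λ_2 = 2.9414.

Step 4 — unit eigenvector for λ_1: solve (Sigma - λ_1 I)v = 0. First row:
  (3 - 20.0586)·v_x + (1)·v_y = 0, i.e. (-17.0586)·v_x + (1)·v_y = 0,
  so v ∝ (b, λ_1 - a) = (1, 17.0586) = u.
  ||u|| = √((1)² + (17.0586)²) = √(291.9966) ≈ 17.0879,
  v_1 = u/||u|| ≈ (0.0585, 0.9983) (||v_1|| = 1).

λ_1 = 20.0586,  λ_2 = 2.9414;  v_1 ≈ (0.0585, 0.9983)


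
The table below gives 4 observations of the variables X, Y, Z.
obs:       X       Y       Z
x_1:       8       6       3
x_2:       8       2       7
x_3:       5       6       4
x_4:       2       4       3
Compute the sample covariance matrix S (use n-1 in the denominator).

Step 1 — column means:
  mean(X) = (8 + 8 + 5 + 2) / 4 = 23/4 = 5.75
  mean(Y) = (6 + 2 + 6 + 4) / 4 = 18/4 = 4.5
  mean(Z) = (3 + 7 + 4 + 3) / 4 = 17/4 = 4.25

Step 2 — sample covariance S[i,j] = (1/(n-1)) · Σ_k (x_{k,i} - mean_i) · (x_{k,j} - mean_j), with n-1 = 3.
  S[X,X] = ((2.25)·(2.25) + (2.25)·(2.25) + (-0.75)·(-0.75) + (-3.75)·(-3.75)) / 3 = 24.75/3 = 8.25
  S[X,Y] = ((2.25)·(1.5) + (2.25)·(-2.5) + (-0.75)·(1.5) + (-3.75)·(-0.5)) / 3 = -1.5/3 = -0.5
  S[X,Z] = ((2.25)·(-1.25) + (2.25)·(2.75) + (-0.75)·(-0.25) + (-3.75)·(-1.25)) / 3 = 8.25/3 = 2.75
  S[Y,Y] = ((1.5)·(1.5) + (-2.5)·(-2.5) + (1.5)·(1.5) + (-0.5)·(-0.5)) / 3 = 11/3 = 3.6667
  S[Y,Z] = ((1.5)·(-1.25) + (-2.5)·(2.75) + (1.5)·(-0.25) + (-0.5)·(-1.25)) / 3 = -8.5/3 = -2.8333
  S[Z,Z] = ((-1.25)·(-1.25) + (2.75)·(2.75) + (-0.25)·(-0.25) + (-1.25)·(-1.25)) / 3 = 10.75/3 = 3.5833

S is symmetric (S[j,i] = S[i,j]). Assembling:

S = [[8.25, -0.5, 2.75],
 [-0.5, 3.6667, -2.8333],
 [2.75, -2.8333, 3.5833]]


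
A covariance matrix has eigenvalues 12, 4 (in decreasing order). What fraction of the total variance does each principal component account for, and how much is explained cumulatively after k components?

Step 1 — total variance = trace(Sigma) = Σ λ_i = 12 + 4 = 16.

Step 2 — fraction explained by component i = λ_i / Σ λ:
  PC1: 12/16 = 0.75
  PC2: 4/16 = 0.25

Step 3 — cumulative fraction after k components = (λ_1 + ... + λ_k) / Σ λ:
  k = 1: 12/16 = 0.75
  k = 2: (12 + 4)/16 = 16/16 = 1

Summary (fraction, with percent):

explained: PC1 0.75 (75%), PC2 0.25 (25%);  cumulative: 0.75, 1


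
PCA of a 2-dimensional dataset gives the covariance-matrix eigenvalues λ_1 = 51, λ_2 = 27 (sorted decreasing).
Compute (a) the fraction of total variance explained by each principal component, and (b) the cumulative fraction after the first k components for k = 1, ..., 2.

Step 1 — total variance = trace(Sigma) = Σ λ_i = 51 + 27 = 78.

Step 2 — fraction explained by component i = λ_i / Σ λ:
  PC1: 51/78 = 0.6538
  PC2: 27/78 = 0.3462

Step 3 — cumulative fraction after k components = (λ_1 + ... + λ_k) / Σ λ:
  k = 1: 51/78 = 0.6538
  k = 2: (51 + 27)/78 = 78/78 = 1

Summary (fraction, with percent):

explained: PC1 0.6538 (65.38%), PC2 0.3462 (34.62%);  cumulative: 0.6538, 1


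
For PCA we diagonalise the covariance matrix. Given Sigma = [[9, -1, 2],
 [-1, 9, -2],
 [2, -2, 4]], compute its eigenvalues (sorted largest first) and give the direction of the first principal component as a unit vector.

Step 1 — characteristic polynomial p(λ) = det(λI - Sigma) = λ³ - tr·λ² + c_1·λ - det, where tr = trace, c_1 = sum of the principal 2×2 minors, det = det(Sigma):
  tr = 9 + 9 + 4 = 22,
  c_1 = (9·9 - (-1)²) + (9·4 - (2)²) + (9·4 - (-2)²) = 80 + 32 + 32 = 144,
  det = 9·(9·4 - (-2)²) - (-1)·((-1)·4 - (-2)·(2)) + (2)·((-1)·(-2) - 9·(2)) = 9·(32) - (-1)·(0) + (2)·(-16) = 256.
  So p(λ) = λ³ - 22λ² + 144λ - 256.
Step 2 — look for an integer root (rational root theorem: any rational root is an integer divisor of 256). Testing λ = 8:
  p(8) = 512 - 1408 + 1152 - 256 = 0  ✓
  Dividing out (λ - 8): p(λ) = (λ - 8)(λ² - 14λ + 32).
Step 3 — remaining eigenvalues from the quadratic λ² - 14λ + 32 = 0:
  Δ = 14² - 4·32 = 196 - 128 = 68,  λ = (14 ± √68)/2 = (14 ± 8.2462)/2 ≈ 11.1231 or 2.8769.
  Sorted: λ_1 = 11.1231,  λ_2 = 8,  λ_3 = 2.8769  (check: sum = 22 = tr ✓).

Step 4 — unit eigenvector for λ_1 ≈ 11.1231: v spans the null space of (Sigma - λ_1 I), whose rows are
  r_1 = (-2.1231, -1, 2),  r_2 = (-1, -2.1231, -2),  r_3 = (2, -2, -7.1231).
  v is orthogonal to every row, so take v ∝ r_1 × r_2 = ((-1)·(-2) - (2)·(-2.1231), (2)·(-1) - (-2.1231)·(-2), (-2.1231)·(-2.1231) - (-1)·(-1)) ≈ (6.2462, -6.2462, 3.5076).
  Let u = (6.2462, -6.2462, 3.5076).
  ||u|| = √((6.2462)² + (-6.2462)² + (3.5076)²) = √(90.3334) ≈ 9.5044,  v_1 = u/||u|| ≈ (0.6572, -0.6572, 0.369) (||v_1|| = 1).

λ_1 = 11.1231,  λ_2 = 8,  λ_3 = 2.8769;  v_1 ≈ (0.6572, -0.6572, 0.369)


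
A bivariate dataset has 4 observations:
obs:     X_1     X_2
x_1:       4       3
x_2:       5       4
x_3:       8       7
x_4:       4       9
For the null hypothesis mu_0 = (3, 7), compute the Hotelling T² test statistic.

Step 1 — sample mean vector:
  mean(X_1) = (4 + 5 + 8 + 4) / 4 = 21/4 = 5.25
  mean(X_2) = (3 + 4 + 7 + 9) / 4 = 23/4 = 5.75
  x̄ = (5.25, 5.75),  deviation x̄ - mu_0 = (5.25, 5.75) - (3, 7) = (2.25, -1.25).

Step 2 — sample covariance matrix, S[i,j] = (1/(n-1)) · Σ_k (x_{k,i} - mean_i) · (x_{k,j} - mean_j), divisor n-1 = 3:
  S[X_1,X_1] = ((-1.25)·(-1.25) + (-0.25)·(-0.25) + (2.75)·(2.75) + (-1.25)·(-1.25)) / 3 = 10.75/3 = 3.5833
  S[X_1,X_2] = ((-1.25)·(-2.75) + (-0.25)·(-1.75) + (2.75)·(1.25) + (-1.25)·(3.25)) / 3 = 3.25/3 = 1.0833
  S[X_2,X_2] = ((-2.75)·(-2.75) + (-1.75)·(-1.75) + (1.25)·(1.25) + (3.25)·(3.25)) / 3 = 22.75/3 = 7.5833
  S = [[3.5833, 1.0833],
 [1.0833, 7.5833]].

Step 3 — invert S. det(S) = 3.5833·7.5833 - (1.0833)² = 26.
  S^{-1} = (1/det) · [[d, -b], [-b, a]] = [[0.2917, -0.0417],
 [-0.0417, 0.1378]].

Step 4 — quadratic form (x̄ - mu_0)^T · S^{-1} · (x̄ - mu_0):
  S^{-1} · (x̄ - mu_0) = (0.7083, -0.266),
  (x̄ - mu_0)^T · [...] = (2.25)·(0.7083) + (-1.25)·(-0.266) = 1.9263.

Step 5 — scale by n: T² = 4 · 1.9263 = 7.7051.

T² ≈ 7.7051


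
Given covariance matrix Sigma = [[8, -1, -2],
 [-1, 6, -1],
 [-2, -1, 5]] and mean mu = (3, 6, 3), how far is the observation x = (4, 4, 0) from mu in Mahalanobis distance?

Step 1 — centre the observation: (x - mu) = (1, -2, -3).

Step 2 — invert Sigma (cofactor / det for 3×3, or solve directly):
  Sigma^{-1} = [[0.1457, 0.0352, 0.0653],
 [0.0352, 0.1809, 0.0503],
 [0.0653, 0.0503, 0.2362]].

Step 3 — form the quadratic (x - mu)^T · Sigma^{-1} · (x - mu):
  Sigma^{-1} · (x - mu) = (-0.1206, -0.4774, -0.7437).
  (x - mu)^T · [Sigma^{-1} · (x - mu)] = (1)·(-0.1206) + (-2)·(-0.4774) + (-3)·(-0.7437) = 3.0653.

Step 4 — take square root: d = √(3.0653) ≈ 1.7508.

d(x, mu) = √(3.0653) ≈ 1.7508


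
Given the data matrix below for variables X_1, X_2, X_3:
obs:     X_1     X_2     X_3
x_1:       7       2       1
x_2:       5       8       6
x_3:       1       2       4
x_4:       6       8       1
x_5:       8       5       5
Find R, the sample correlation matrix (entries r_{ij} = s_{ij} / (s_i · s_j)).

Step 1 — column means:
  mean(X_1) = (7 + 5 + 1 + 6 + 8) / 5 = 27/5 = 5.4
  mean(X_2) = (2 + 8 + 2 + 8 + 5) / 5 = 25/5 = 5
  mean(X_3) = (1 + 6 + 4 + 1 + 5) / 5 = 17/5 = 3.4

Step 2 — sample variances and covariances s[i,j] = (1/(n-1)) · Σ_k (x_{k,i} - mean_i) · (x_{k,j} - mean_j), with n-1 = 4:
  s[X_1,X_1] = ((1.6)·(1.6) + (-0.4)·(-0.4) + (-4.4)·(-4.4) + (0.6)·(0.6) + (2.6)·(2.6)) / 4 = 29.2/4 = 7.3
  s[X_1,X_2] = ((1.6)·(-3) + (-0.4)·(3) + (-4.4)·(-3) + (0.6)·(3) + (2.6)·(0)) / 4 = 9/4 = 2.25
  s[X_1,X_3] = ((1.6)·(-2.4) + (-0.4)·(2.6) + (-4.4)·(0.6) + (0.6)·(-2.4) + (2.6)·(1.6)) / 4 = -4.8/4 = -1.2
  s[X_2,X_2] = ((-3)·(-3) + (3)·(3) + (-3)·(-3) + (3)·(3) + (0)·(0)) / 4 = 36/4 = 9
  s[X_2,X_3] = ((-3)·(-2.4) + (3)·(2.6) + (-3)·(0.6) + (3)·(-2.4) + (0)·(1.6)) / 4 = 6/4 = 1.5
  s[X_3,X_3] = ((-2.4)·(-2.4) + (2.6)·(2.6) + (0.6)·(0.6) + (-2.4)·(-2.4) + (1.6)·(1.6)) / 4 = 21.2/4 = 5.3
  Sample standard deviations s_i = √(s[i,i]):
  s(X_1) = √(7.3) = 2.7019
  s(X_2) = √(9) = 3
  s(X_3) = √(5.3) = 2.3022

Step 3 — r_{ij} = s_{ij} / (s_i · s_j):
  r[X_1,X_1] = 1 (diagonal).
  r[X_1,X_2] = 2.25 / (2.7019 · 3) = 2.25 / 8.1056 = 0.2776
  r[X_1,X_3] = -1.2 / (2.7019 · 2.3022) = -1.2 / 6.2201 = -0.1929
  r[X_2,X_2] = 1 (diagonal).
  r[X_2,X_3] = 1.5 / (3 · 2.3022) = 1.5 / 6.9065 = 0.2172
  r[X_3,X_3] = 1 (diagonal).

R is symmetric with unit diagonal. Assembling:

R = [[1, 0.2776, -0.1929],
 [0.2776, 1, 0.2172],
 [-0.1929, 0.2172, 1]]


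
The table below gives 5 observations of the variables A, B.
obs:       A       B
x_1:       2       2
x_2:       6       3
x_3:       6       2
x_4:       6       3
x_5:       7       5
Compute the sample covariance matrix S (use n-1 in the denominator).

Step 1 — column means:
  mean(A) = (2 + 6 + 6 + 6 + 7) / 5 = 27/5 = 5.4
  mean(B) = (2 + 3 + 2 + 3 + 5) / 5 = 15/5 = 3

Step 2 — sample covariance S[i,j] = (1/(n-1)) · Σ_k (x_{k,i} - mean_i) · (x_{k,j} - mean_j), with n-1 = 4.
  S[A,A] = ((-3.4)·(-3.4) + (0.6)·(0.6) + (0.6)·(0.6) + (0.6)·(0.6) + (1.6)·(1.6)) / 4 = 15.2/4 = 3.8
  S[A,B] = ((-3.4)·(-1) + (0.6)·(0) + (0.6)·(-1) + (0.6)·(0) + (1.6)·(2)) / 4 = 6/4 = 1.5
  S[B,B] = ((-1)·(-1) + (0)·(0) + (-1)·(-1) + (0)·(0) + (2)·(2)) / 4 = 6/4 = 1.5

S is symmetric (S[j,i] = S[i,j]). Assembling:

S = [[3.8, 1.5],
 [1.5, 1.5]]


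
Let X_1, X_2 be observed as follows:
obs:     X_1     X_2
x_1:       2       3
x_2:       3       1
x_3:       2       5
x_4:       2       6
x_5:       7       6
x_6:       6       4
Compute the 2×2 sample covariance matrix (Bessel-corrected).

Step 1 — column means:
  mean(X_1) = (2 + 3 + 2 + 2 + 7 + 6) / 6 = 22/6 = 3.6667
  mean(X_2) = (3 + 1 + 5 + 6 + 6 + 4) / 6 = 25/6 = 4.1667

Step 2 — sample covariance S[i,j] = (1/(n-1)) · Σ_k (x_{k,i} - mean_i) · (x_{k,j} - mean_j), with n-1 = 5.
  S[X_1,X_1] = ((-1.6667)·(-1.6667) + (-0.6667)·(-0.6667) + (-1.6667)·(-1.6667) + (-1.6667)·(-1.6667) + (3.3333)·(3.3333) + (2.3333)·(2.3333)) / 5 = 25.3333/5 = 5.0667
  S[X_1,X_2] = ((-1.6667)·(-1.1667) + (-0.6667)·(-3.1667) + (-1.6667)·(0.8333) + (-1.6667)·(1.8333) + (3.3333)·(1.8333) + (2.3333)·(-0.1667)) / 5 = 5.3333/5 = 1.0667
  S[X_2,X_2] = ((-1.1667)·(-1.1667) + (-3.1667)·(-3.1667) + (0.8333)·(0.8333) + (1.8333)·(1.8333) + (1.8333)·(1.8333) + (-0.1667)·(-0.1667)) / 5 = 18.8333/5 = 3.7667

S is symmetric (S[j,i] = S[i,j]). Assembling:

S = [[5.0667, 1.0667],
 [1.0667, 3.7667]]


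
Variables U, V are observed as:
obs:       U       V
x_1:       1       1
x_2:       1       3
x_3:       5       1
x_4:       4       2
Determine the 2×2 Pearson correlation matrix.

Step 1 — column means:
  mean(U) = (1 + 1 + 5 + 4) / 4 = 11/4 = 2.75
  mean(V) = (1 + 3 + 1 + 2) / 4 = 7/4 = 1.75

Step 2 — sample variances and covariances s[i,j] = (1/(n-1)) · Σ_k (x_{k,i} - mean_i) · (x_{k,j} - mean_j), with n-1 = 3:
  s[U,U] = ((-1.75)·(-1.75) + (-1.75)·(-1.75) + (2.25)·(2.25) + (1.25)·(1.25)) / 3 = 12.75/3 = 4.25
  s[U,V] = ((-1.75)·(-0.75) + (-1.75)·(1.25) + (2.25)·(-0.75) + (1.25)·(0.25)) / 3 = -2.25/3 = -0.75
  s[V,V] = ((-0.75)·(-0.75) + (1.25)·(1.25) + (-0.75)·(-0.75) + (0.25)·(0.25)) / 3 = 2.75/3 = 0.9167
  Sample standard deviations s_i = √(s[i,i]):
  s(U) = √(4.25) = 2.0616
  s(V) = √(0.9167) = 0.9574

Step 3 — r_{ij} = s_{ij} / (s_i · s_j):
  r[U,U] = 1 (diagonal).
  r[U,V] = -0.75 / (2.0616 · 0.9574) = -0.75 / 1.9738 = -0.38
  r[V,V] = 1 (diagonal).

R is symmetric with unit diagonal. Assembling:

R = [[1, -0.38],
 [-0.38, 1]]


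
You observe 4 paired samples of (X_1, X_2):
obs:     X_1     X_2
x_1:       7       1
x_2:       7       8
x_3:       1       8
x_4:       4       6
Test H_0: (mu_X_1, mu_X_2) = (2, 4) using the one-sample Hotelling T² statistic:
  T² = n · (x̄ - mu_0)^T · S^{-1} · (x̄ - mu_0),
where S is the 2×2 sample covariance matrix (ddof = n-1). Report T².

Step 1 — sample mean vector:
  mean(X_1) = (7 + 7 + 1 + 4) / 4 = 19/4 = 4.75
  mean(X_2) = (1 + 8 + 8 + 6) / 4 = 23/4 = 5.75
  x̄ = (4.75, 5.75),  deviation x̄ - mu_0 = (4.75, 5.75) - (2, 4) = (2.75, 1.75).

Step 2 — sample covariance matrix, S[i,j] = (1/(n-1)) · Σ_k (x_{k,i} - mean_i) · (x_{k,j} - mean_j), divisor n-1 = 3:
  S[X_1,X_1] = ((2.25)·(2.25) + (2.25)·(2.25) + (-3.75)·(-3.75) + (-0.75)·(-0.75)) / 3 = 24.75/3 = 8.25
  S[X_1,X_2] = ((2.25)·(-4.75) + (2.25)·(2.25) + (-3.75)·(2.25) + (-0.75)·(0.25)) / 3 = -14.25/3 = -4.75
  S[X_2,X_2] = ((-4.75)·(-4.75) + (2.25)·(2.25) + (2.25)·(2.25) + (0.25)·(0.25)) / 3 = 32.75/3 = 10.9167
  S = [[8.25, -4.75],
 [-4.75, 10.9167]].

Step 3 — invert S. det(S) = 8.25·10.9167 - (-4.75)² = 67.5.
  S^{-1} = (1/det) · [[d, -b], [-b, a]] = [[0.1617, 0.0704],
 [0.0704, 0.1222]].

Step 4 — quadratic form (x̄ - mu_0)^T · S^{-1} · (x̄ - mu_0):
  S^{-1} · (x̄ - mu_0) = (0.5679, 0.4074),
  (x̄ - mu_0)^T · [...] = (2.75)·(0.5679) + (1.75)·(0.4074) = 2.2747.

Step 5 — scale by n: T² = 4 · 2.2747 = 9.0988.

T² ≈ 9.0988
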